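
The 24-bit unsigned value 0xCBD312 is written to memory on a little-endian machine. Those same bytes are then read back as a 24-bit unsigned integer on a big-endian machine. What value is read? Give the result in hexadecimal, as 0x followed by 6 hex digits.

Stored little-endian, the bytes at ascending addresses are 12 D3 CB.
Read back as big-endian, the last byte is least significant, giving 0x12D3CB.

0x12D3CB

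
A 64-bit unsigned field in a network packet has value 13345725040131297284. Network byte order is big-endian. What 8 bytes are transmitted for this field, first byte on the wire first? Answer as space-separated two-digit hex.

B9 35 8A 37 1F 0F D0 04

13345725040131297284 in hexadecimal, padded to 64 bits, is 0xB9358A371F0FD004.
Split into bytes (most-significant first): B9 35 8A 37 1F 0F D0 04.
In big-endian order the high byte comes first in memory.
So the memory order matches the most-significant-first order: B9 35 8A 37 1F 0F D0 04.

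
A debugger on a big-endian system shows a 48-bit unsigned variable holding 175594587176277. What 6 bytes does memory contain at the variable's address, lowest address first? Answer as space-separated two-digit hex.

175594587176277 in hexadecimal, padded to 48 bits, is 0x9FB3CCFE3D55.
Split into bytes (most-significant first): 9F B3 CC FE 3D 55.
Big-endian stores the most-significant byte at the lowest address.
So the memory order matches the most-significant-first order: 9F B3 CC FE 3D 55.

9F B3 CC FE 3D 55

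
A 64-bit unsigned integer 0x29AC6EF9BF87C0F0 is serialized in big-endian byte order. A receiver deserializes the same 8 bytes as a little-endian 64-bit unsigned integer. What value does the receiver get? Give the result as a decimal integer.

17348015023224433705

Stored big-endian, the bytes at ascending addresses are 29 AC 6E F9 BF 87 C0 F0.
Read back as little-endian, the first byte is least significant, giving 0xF0C087BFF96EAC29.
0xF0C087BFF96EAC29 = 17348015023224433705.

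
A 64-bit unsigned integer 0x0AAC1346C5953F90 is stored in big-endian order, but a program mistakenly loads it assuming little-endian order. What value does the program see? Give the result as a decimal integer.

Stored big-endian, the bytes at ascending addresses are 0A AC 13 46 C5 95 3F 90.
Read back as little-endian, the first byte is least significant, giving 0x903F95C54613AC0A.
0x903F95C54613AC0A = 10394191139511184394.

10394191139511184394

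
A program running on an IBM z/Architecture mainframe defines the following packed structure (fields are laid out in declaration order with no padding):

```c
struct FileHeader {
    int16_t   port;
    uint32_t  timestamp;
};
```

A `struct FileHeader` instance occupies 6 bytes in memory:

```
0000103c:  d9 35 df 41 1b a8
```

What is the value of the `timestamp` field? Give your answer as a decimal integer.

3745586088

`timestamp` follows `port` (2 bytes), so it starts at byte offset 2 and occupies 4 bytes.
Bytes at offsets 2..5: DF 41 1B A8.
Big-endian stores the most-significant byte at the lowest address.
The bytes are already most-significant first: 0xDF411BA8.
0xDF411BA8 = 3745586088.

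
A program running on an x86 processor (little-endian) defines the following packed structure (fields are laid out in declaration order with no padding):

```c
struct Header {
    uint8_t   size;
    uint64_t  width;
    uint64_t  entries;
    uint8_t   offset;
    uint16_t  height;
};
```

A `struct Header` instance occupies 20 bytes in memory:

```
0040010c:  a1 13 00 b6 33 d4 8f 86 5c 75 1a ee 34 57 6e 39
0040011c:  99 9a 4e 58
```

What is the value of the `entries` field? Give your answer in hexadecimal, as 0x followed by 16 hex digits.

0x99396E5734EE1A75

`entries` follows `size` (1 B), `width` (8 B), so it starts at offset 1 + 8 = 9 and occupies 8 bytes.
Bytes at offsets 9..16: 75 1A EE 34 57 6E 39 99.
In little-endian order the low byte comes first in memory.
Reassemble most-significant byte first: 99 39 6E 57 34 EE 1A 75 → 0x99396E5734EE1A75.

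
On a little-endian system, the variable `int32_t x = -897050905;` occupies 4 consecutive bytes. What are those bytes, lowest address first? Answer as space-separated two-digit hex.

E7 16 88 CA

Two's complement of -897050905 in 32 bits: 897050905 = 0x3577E919; invert → 0xCA8816E6; add 1 → 0xCA8816E7.
Split into bytes (most-significant first): CA 88 16 E7.
In little-endian order the low byte comes first in memory.
So at ascending addresses the bytes are E7 16 88 CA.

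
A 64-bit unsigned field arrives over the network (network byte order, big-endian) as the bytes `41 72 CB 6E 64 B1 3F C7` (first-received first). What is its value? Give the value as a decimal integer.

In big-endian order the high byte comes first in memory.
The bytes are already most-significant first: 0x4172CB6E64B13FC7.
0x4172CB6E64B13FC7 = 4716055434806509511.

4716055434806509511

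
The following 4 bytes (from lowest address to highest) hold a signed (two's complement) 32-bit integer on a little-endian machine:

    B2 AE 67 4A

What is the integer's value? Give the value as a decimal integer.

In little-endian order the low byte comes first in memory.
Reassemble most-significant byte first: 4A 67 AE B2 → 0x4A67AEB2.
0x4A67AEB2 = 1248308914.

1248308914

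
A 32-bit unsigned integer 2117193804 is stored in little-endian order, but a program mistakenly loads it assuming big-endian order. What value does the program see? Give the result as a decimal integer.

2117193804 in 32-bit hexadecimal is 0x7E31D04C.
Stored little-endian, the bytes at ascending addresses are 4C D0 31 7E.
Read back as big-endian, the last byte is least significant, giving 0x4CD0317E.
0x4CD0317E = 1288712574.

1288712574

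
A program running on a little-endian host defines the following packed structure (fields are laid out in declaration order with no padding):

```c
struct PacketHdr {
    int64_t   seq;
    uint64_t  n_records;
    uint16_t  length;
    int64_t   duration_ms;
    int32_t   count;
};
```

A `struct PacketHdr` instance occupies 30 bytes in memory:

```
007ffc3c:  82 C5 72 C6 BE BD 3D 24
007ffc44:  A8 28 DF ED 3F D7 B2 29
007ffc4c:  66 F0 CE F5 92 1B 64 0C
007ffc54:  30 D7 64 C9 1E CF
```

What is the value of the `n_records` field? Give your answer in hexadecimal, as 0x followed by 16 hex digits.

`n_records` follows `seq` (8 bytes), so it starts at byte offset 8 and occupies 8 bytes.
Bytes at offsets 8..15: A8 28 DF ED 3F D7 B2 29.
In little-endian order the low byte comes first in memory.
Reassemble most-significant byte first: 29 B2 D7 3F ED DF 28 A8 → 0x29B2D73FEDDF28A8.

0x29B2D73FEDDF28A8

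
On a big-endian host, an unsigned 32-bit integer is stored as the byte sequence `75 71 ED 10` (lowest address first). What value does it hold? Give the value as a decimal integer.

In big-endian order the high byte comes first in memory.
The bytes are already most-significant first: 0x7571ED10.
0x7571ED10 = 1970400528.

1970400528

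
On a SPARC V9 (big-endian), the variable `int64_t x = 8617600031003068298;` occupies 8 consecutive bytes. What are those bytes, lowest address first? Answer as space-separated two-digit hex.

8617600031003068298 in hexadecimal, padded to 64 bits, is 0x7797DD91F855478A.
Split into bytes (most-significant first): 77 97 DD 91 F8 55 47 8A.
Big-endian stores the most-significant byte at the lowest address.
So the memory order matches the most-significant-first order: 77 97 DD 91 F8 55 47 8A.

77 97 DD 91 F8 55 47 8A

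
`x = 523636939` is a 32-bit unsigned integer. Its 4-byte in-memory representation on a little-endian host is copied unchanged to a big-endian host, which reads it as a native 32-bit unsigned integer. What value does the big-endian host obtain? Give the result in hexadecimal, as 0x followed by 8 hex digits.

0xCB10361F

523636939 in 32-bit hexadecimal is 0x1F3610CB.
Stored little-endian, the bytes at ascending addresses are CB 10 36 1F.
Read back as big-endian, the last byte is least significant, giving 0xCB10361F.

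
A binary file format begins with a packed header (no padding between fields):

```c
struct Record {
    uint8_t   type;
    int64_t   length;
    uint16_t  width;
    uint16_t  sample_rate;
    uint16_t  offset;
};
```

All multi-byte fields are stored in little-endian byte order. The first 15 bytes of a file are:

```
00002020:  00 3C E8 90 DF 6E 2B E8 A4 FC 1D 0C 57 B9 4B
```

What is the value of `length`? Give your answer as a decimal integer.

`length` follows `type` (1 byte), so it starts at byte offset 1 and occupies 8 bytes.
Bytes at offsets 1..8: 3C E8 90 DF 6E 2B E8 A4.
Little-endian stores the least-significant byte at the lowest address.
Reassemble most-significant byte first: A4 E8 2B 6E DF 90 E8 3C → 0xA4E82B6EDF90E83C.
Top bit is set, so as a signed 64-bit value this is 0xA4E82B6EDF90E83C − 2^64 = -6563948701695285188.

-6563948701695285188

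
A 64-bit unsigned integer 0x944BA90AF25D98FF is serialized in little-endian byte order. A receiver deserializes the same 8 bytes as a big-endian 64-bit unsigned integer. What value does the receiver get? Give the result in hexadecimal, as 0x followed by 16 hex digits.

0xFF985DF20AA94B94

Stored little-endian, the bytes at ascending addresses are FF 98 5D F2 0A A9 4B 94.
Read back as big-endian, the last byte is least significant, giving 0xFF985DF20AA94B94.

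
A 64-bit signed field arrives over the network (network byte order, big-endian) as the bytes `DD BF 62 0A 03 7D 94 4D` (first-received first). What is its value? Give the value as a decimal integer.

In big-endian order the high byte comes first in memory.
The bytes are already most-significant first: 0xDDBF620A037D944D.
Top bit is set, so as a signed 64-bit value this is 0xDDBF620A037D944D − 2^64 = -2468146275627985843.

-2468146275627985843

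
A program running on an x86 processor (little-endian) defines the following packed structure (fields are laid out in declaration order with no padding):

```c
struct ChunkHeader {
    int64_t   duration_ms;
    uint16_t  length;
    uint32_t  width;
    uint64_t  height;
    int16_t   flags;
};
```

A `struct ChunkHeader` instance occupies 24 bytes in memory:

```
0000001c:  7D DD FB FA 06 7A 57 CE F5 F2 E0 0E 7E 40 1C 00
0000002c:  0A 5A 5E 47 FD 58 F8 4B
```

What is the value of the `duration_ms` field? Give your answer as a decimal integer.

-3578257208523367043

`duration_ms` is the first field, at byte offset 0, occupying 8 bytes.
Bytes at offsets 0..7: 7D DD FB FA 06 7A 57 CE.
Little-endian stores the least-significant byte at the lowest address.
Reassemble most-significant byte first: CE 57 7A 06 FA FB DD 7D → 0xCE577A06FAFBDD7D.
Top bit is set, so as a signed 64-bit value this is 0xCE577A06FAFBDD7D − 2^64 = -3578257208523367043.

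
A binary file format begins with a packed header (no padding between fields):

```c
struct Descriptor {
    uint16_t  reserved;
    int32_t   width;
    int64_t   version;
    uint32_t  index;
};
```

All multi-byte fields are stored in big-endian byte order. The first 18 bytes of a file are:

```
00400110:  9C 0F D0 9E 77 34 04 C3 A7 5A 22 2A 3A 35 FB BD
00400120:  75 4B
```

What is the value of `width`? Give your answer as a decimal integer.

-794921164

`width` follows `reserved` (2 bytes), so it starts at byte offset 2 and occupies 4 bytes.
Bytes at offsets 2..5: D0 9E 77 34.
In big-endian order the high byte comes first in memory.
The bytes are already most-significant first: 0xD09E7734.
Top bit is set, so as a signed 32-bit value this is 0xD09E7734 − 2^32 = -794921164.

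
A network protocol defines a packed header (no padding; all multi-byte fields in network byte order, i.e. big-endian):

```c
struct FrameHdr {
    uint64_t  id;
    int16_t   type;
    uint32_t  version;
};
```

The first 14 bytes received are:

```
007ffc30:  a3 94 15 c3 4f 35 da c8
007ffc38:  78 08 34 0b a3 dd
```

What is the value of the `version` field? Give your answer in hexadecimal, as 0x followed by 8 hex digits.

`version` follows `id` (8 B), `type` (2 B), so it starts at offset 8 + 2 = 10 and occupies 4 bytes.
Bytes at offsets 10..13: 34 0B A3 DD.
Big-endian stores the most-significant byte at the lowest address.
The bytes are already most-significant first: 0x340BA3DD.

0x340BA3DD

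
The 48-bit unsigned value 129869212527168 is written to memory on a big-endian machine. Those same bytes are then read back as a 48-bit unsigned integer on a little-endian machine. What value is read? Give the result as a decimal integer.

71100088720758

129869212527168 in 48-bit hexadecimal is 0x761D8847AA40.
Stored big-endian, the bytes at ascending addresses are 76 1D 88 47 AA 40.
Read back as little-endian, the first byte is least significant, giving 0x40AA47881D76.
0x40AA47881D76 = 71100088720758.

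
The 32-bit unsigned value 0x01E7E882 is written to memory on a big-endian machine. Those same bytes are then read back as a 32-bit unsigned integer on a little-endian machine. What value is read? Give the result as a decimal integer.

Stored big-endian, the bytes at ascending addresses are 01 E7 E8 82.
Read back as little-endian, the first byte is least significant, giving 0x82E8E701.
0x82E8E701 = 2196301569.

2196301569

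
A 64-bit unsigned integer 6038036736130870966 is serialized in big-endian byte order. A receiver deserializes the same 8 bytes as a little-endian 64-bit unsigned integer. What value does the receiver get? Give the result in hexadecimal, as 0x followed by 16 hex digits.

0xB6EED6AD6B6ACB53

6038036736130870966 in 64-bit hexadecimal is 0x53CB6A6BADD6EEB6.
Stored big-endian, the bytes at ascending addresses are 53 CB 6A 6B AD D6 EE B6.
Read back as little-endian, the first byte is least significant, giving 0xB6EED6AD6B6ACB53.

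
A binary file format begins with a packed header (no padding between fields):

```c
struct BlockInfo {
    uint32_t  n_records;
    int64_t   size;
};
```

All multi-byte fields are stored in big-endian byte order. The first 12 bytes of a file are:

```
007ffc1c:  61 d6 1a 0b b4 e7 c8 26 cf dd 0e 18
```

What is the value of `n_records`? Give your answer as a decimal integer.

`n_records` is the first field, at byte offset 0, occupying 4 bytes.
Bytes at offsets 0..3: 61 D6 1A 0B.
Big-endian stores the most-significant byte at the lowest address.
The bytes are already most-significant first: 0x61D61A0B.
0x61D61A0B = 1641421323.

1641421323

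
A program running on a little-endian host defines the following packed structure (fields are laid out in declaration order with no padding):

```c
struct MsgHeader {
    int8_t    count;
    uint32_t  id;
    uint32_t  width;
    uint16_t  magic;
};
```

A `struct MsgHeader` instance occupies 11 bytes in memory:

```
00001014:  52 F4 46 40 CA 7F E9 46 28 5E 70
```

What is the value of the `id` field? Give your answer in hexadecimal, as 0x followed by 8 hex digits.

0xCA4046F4

`id` follows `count` (1 byte), so it starts at byte offset 1 and occupies 4 bytes.
Bytes at offsets 1..4: F4 46 40 CA.
Little-endian: lowest address holds the least-significant byte.
Reassemble most-significant byte first: CA 40 46 F4 → 0xCA4046F4.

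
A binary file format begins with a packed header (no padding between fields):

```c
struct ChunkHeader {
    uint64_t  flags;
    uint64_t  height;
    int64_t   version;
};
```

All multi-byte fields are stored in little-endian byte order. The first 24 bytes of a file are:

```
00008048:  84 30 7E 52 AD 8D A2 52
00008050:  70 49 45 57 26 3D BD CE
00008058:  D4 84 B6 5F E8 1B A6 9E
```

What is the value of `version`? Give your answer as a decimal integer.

`version` follows `flags` (8 B), `height` (8 B), so it starts at offset 8 + 8 = 16 and occupies 8 bytes.
Bytes at offsets 16..23: D4 84 B6 5F E8 1B A6 9E.
Little-endian: lowest address holds the least-significant byte.
Reassemble most-significant byte first: 9E A6 1B E8 5F B6 84 D4 → 0x9EA61BE85FB684D4.
Top bit is set, so as a signed 64-bit value this is 0x9EA61BE85FB684D4 − 2^64 = -7014888684730809132.

-7014888684730809132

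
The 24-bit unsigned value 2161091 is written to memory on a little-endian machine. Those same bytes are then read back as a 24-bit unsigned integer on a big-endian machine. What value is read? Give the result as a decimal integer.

2161091 in 24-bit hexadecimal is 0x20F9C3.
Stored little-endian, the bytes at ascending addresses are C3 F9 20.
Read back as big-endian, the last byte is least significant, giving 0xC3F920.
0xC3F920 = 12843296.

12843296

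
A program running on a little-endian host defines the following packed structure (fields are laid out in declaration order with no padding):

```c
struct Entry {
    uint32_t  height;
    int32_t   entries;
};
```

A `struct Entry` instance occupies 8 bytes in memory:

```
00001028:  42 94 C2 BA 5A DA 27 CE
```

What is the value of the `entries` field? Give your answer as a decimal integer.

`entries` follows `height` (4 bytes), so it starts at byte offset 4 and occupies 4 bytes.
Bytes at offsets 4..7: 5A DA 27 CE.
Little-endian: lowest address holds the least-significant byte.
Reassemble most-significant byte first: CE 27 DA 5A → 0xCE27DA5A.
Top bit is set, so as a signed 32-bit value this is 0xCE27DA5A − 2^32 = -836248998.

-836248998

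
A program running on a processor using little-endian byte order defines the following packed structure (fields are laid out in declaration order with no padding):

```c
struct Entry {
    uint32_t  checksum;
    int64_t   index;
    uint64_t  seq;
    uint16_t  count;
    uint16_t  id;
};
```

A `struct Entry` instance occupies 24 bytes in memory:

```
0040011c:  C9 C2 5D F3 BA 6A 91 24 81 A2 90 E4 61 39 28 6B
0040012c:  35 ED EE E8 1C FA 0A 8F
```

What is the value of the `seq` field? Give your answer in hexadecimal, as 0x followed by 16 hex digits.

`seq` follows `checksum` (4 B), `index` (8 B), so it starts at offset 4 + 8 = 12 and occupies 8 bytes.
Bytes at offsets 12..19: 61 39 28 6B 35 ED EE E8.
Little-endian: lowest address holds the least-significant byte.
Reassemble most-significant byte first: E8 EE ED 35 6B 28 39 61 → 0xE8EEED356B283961.

0xE8EEED356B283961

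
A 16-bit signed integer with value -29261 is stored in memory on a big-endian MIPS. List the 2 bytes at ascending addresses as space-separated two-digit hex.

Two's complement of -29261 in 16 bits: 29261 = 0x724D; invert → 0x8DB2; add 1 → 0x8DB3.
Split into bytes (most-significant first): 8D B3.
In big-endian order the high byte comes first in memory.
So the memory order matches the most-significant-first order: 8D B3.

8D B3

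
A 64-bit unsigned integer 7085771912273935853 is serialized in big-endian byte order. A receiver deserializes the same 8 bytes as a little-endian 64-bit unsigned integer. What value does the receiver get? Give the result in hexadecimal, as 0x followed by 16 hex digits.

7085771912273935853 in 64-bit hexadecimal is 0x6255B8031E873DED.
Stored big-endian, the bytes at ascending addresses are 62 55 B8 03 1E 87 3D ED.
Read back as little-endian, the first byte is least significant, giving 0xED3D871E03B85562.

0xED3D871E03B85562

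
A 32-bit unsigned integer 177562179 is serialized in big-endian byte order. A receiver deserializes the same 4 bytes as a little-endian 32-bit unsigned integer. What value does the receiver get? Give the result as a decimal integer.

1130534154

177562179 in 32-bit hexadecimal is 0x0A956243.
Stored big-endian, the bytes at ascending addresses are 0A 95 62 43.
Read back as little-endian, the first byte is least significant, giving 0x4362950A.
0x4362950A = 1130534154.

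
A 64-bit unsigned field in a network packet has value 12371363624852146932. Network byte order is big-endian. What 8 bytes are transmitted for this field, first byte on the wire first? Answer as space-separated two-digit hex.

12371363624852146932 in hexadecimal, padded to 64 bits, is 0xABAFE9ABA6804AF4.
Split into bytes (most-significant first): AB AF E9 AB A6 80 4A F4.
Big-endian stores the most-significant byte at the lowest address.
So the memory order matches the most-significant-first order: AB AF E9 AB A6 80 4A F4.

AB AF E9 AB A6 80 4A F4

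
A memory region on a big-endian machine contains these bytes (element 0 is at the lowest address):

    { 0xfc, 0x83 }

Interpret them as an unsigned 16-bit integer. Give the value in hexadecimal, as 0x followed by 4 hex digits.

In big-endian order the high byte comes first in memory.
The bytes are already most-significant first: 0xFC83.

0xFC83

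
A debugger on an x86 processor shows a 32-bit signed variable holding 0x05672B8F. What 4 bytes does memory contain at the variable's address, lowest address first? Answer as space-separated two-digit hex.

Split into bytes (most-significant first): 05 67 2B 8F.
Little-endian: lowest address holds the least-significant byte.
So at ascending addresses the bytes are 8F 2B 67 05.

8F 2B 67 05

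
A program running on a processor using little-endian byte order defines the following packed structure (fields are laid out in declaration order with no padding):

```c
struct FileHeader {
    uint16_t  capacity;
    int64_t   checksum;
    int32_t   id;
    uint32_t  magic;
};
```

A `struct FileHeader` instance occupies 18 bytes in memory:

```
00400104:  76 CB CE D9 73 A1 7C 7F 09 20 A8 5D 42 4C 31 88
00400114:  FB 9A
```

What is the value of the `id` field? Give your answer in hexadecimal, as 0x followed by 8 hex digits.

0x4C425DA8

`id` follows `capacity` (2 B), `checksum` (8 B), so it starts at offset 2 + 8 = 10 and occupies 4 bytes.
Bytes at offsets 10..13: A8 5D 42 4C.
In little-endian order the low byte comes first in memory.
Reassemble most-significant byte first: 4C 42 5D A8 → 0x4C425DA8.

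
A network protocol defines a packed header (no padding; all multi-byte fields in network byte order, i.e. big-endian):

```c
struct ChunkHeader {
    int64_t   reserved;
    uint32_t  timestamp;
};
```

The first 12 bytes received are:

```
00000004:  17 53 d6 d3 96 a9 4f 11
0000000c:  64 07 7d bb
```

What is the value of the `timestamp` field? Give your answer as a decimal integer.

`timestamp` follows `reserved` (8 bytes), so it starts at byte offset 8 and occupies 4 bytes.
Bytes at offsets 8..11: 64 07 7D BB.
In big-endian order the high byte comes first in memory.
The bytes are already most-significant first: 0x64077DBB.
0x64077DBB = 1678212539.

1678212539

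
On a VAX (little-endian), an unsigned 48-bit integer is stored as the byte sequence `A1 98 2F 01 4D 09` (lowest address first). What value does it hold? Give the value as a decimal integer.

10226337028257

Little-endian: lowest address holds the least-significant byte.
Reassemble most-significant byte first: 09 4D 01 2F 98 A1 → 0x094D012F98A1.
0x094D012F98A1 = 10226337028257.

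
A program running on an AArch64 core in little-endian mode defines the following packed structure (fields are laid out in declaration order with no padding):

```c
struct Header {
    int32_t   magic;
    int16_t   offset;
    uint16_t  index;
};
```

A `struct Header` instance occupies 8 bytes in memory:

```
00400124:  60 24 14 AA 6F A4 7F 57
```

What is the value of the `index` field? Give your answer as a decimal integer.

22399

`index` follows `magic` (4 B), `offset` (2 B), so it starts at offset 4 + 2 = 6 and occupies 2 bytes.
Bytes at offsets 6..7: 7F 57.
Little-endian: lowest address holds the least-significant byte.
Reassemble most-significant byte first: 57 7F → 0x577F.
0x577F = 22399.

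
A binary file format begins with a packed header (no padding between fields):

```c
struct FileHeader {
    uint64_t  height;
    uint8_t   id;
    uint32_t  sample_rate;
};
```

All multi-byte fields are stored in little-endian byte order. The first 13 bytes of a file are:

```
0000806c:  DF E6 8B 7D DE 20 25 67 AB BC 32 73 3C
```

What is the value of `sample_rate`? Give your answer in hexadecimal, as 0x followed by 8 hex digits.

0x3C7332BC

`sample_rate` follows `height` (8 B), `id` (1 B), so it starts at offset 8 + 1 = 9 and occupies 4 bytes.
Bytes at offsets 9..12: BC 32 73 3C.
Little-endian: lowest address holds the least-significant byte.
Reassemble most-significant byte first: 3C 73 32 BC → 0x3C7332BC.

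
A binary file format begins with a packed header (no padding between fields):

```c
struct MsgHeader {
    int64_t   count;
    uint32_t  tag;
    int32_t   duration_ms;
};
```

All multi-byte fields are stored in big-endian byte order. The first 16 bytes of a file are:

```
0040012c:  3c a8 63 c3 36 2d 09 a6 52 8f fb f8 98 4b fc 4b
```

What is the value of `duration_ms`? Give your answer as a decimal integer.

-1739850677

`duration_ms` follows `count` (8 B), `tag` (4 B), so it starts at offset 8 + 4 = 12 and occupies 4 bytes.
Bytes at offsets 12..15: 98 4B FC 4B.
Big-endian stores the most-significant byte at the lowest address.
The bytes are already most-significant first: 0x984BFC4B.
Top bit is set, so as a signed 32-bit value this is 0x984BFC4B − 2^32 = -1739850677.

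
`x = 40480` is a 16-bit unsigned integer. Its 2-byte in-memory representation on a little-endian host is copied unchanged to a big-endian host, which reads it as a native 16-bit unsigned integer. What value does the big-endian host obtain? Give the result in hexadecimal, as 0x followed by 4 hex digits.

40480 in 16-bit hexadecimal is 0x9E20.
Stored little-endian, the bytes at ascending addresses are 20 9E.
Read back as big-endian, the last byte is least significant, giving 0x209E.

0x209E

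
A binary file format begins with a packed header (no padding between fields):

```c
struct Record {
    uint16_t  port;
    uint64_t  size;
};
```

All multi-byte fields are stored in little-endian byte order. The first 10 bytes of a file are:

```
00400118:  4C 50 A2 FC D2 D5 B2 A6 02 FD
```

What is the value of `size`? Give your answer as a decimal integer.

`size` follows `port` (2 bytes), so it starts at byte offset 2 and occupies 8 bytes.
Bytes at offsets 2..9: A2 FC D2 D5 B2 A6 02 FD.
Little-endian: lowest address holds the least-significant byte.
Reassemble most-significant byte first: FD 02 A6 B2 D5 D2 FC A2 → 0xFD02A6B2D5D2FCA2.
0xFD02A6B2D5D2FCA2 = 18231317528570952866.

18231317528570952866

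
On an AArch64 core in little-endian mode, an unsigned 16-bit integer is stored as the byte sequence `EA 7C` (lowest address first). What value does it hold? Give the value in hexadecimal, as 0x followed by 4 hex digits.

Little-endian: lowest address holds the least-significant byte.
Reassemble most-significant byte first: 7C EA → 0x7CEA.

0x7CEA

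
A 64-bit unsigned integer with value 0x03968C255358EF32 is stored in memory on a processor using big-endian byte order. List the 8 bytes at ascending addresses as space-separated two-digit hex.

Split into bytes (most-significant first): 03 96 8C 25 53 58 EF 32.
Big-endian: lowest address holds the most-significant byte.
So the memory order matches the most-significant-first order: 03 96 8C 25 53 58 EF 32.

03 96 8C 25 53 58 EF 32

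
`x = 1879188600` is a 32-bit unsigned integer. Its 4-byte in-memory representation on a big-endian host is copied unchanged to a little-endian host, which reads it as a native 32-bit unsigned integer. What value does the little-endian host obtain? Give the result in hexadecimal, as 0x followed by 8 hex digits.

1879188600 in 32-bit hexadecimal is 0x70022478.
Stored big-endian, the bytes at ascending addresses are 70 02 24 78.
Read back as little-endian, the first byte is least significant, giving 0x78240270.

0x78240270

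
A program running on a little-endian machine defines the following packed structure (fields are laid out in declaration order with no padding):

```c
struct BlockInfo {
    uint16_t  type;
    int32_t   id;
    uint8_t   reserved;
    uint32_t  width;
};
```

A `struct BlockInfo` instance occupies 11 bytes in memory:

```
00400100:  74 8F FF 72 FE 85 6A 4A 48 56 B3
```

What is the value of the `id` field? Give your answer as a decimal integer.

-2046921985

`id` follows `type` (2 bytes), so it starts at byte offset 2 and occupies 4 bytes.
Bytes at offsets 2..5: FF 72 FE 85.
Little-endian: lowest address holds the least-significant byte.
Reassemble most-significant byte first: 85 FE 72 FF → 0x85FE72FF.
Top bit is set, so as a signed 32-bit value this is 0x85FE72FF − 2^32 = -2046921985.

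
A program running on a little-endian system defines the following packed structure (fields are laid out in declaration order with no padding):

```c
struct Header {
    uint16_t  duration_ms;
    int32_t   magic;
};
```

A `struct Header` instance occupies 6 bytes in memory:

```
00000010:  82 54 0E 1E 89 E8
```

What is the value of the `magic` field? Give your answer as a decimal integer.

-393667058

`magic` follows `duration_ms` (2 bytes), so it starts at byte offset 2 and occupies 4 bytes.
Bytes at offsets 2..5: 0E 1E 89 E8.
In little-endian order the low byte comes first in memory.
Reassemble most-significant byte first: E8 89 1E 0E → 0xE8891E0E.
Top bit is set, so as a signed 32-bit value this is 0xE8891E0E − 2^32 = -393667058.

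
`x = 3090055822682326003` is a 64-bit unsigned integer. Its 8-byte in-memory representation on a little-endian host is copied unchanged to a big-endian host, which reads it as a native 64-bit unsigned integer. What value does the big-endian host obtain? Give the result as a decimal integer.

3090055822682326003 in 64-bit hexadecimal is 0x2AE215661F1B83F3.
Stored little-endian, the bytes at ascending addresses are F3 83 1B 1F 66 15 E2 2A.
Read back as big-endian, the last byte is least significant, giving 0xF3831B1F6615E22A.
0xF3831B1F6615E22A = 17546898394836230698.

17546898394836230698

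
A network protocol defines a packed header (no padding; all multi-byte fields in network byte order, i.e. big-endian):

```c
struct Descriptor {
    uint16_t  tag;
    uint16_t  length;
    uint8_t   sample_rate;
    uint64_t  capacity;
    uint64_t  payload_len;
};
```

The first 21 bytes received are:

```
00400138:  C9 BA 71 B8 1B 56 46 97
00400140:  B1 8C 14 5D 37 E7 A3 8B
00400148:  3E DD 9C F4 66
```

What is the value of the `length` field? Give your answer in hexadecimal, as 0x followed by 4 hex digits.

`length` follows `tag` (2 bytes), so it starts at byte offset 2 and occupies 2 bytes.
Bytes at offsets 2..3: 71 B8.
Big-endian: lowest address holds the most-significant byte.
The bytes are already most-significant first: 0x71B8.

0x71B8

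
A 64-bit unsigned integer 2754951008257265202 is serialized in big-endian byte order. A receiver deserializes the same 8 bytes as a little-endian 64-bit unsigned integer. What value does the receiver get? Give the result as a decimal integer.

2754951008257265202 in 64-bit hexadecimal is 0x263B8D587CC74E32.
Stored big-endian, the bytes at ascending addresses are 26 3B 8D 58 7C C7 4E 32.
Read back as little-endian, the first byte is least significant, giving 0x324EC77C588D3B26.
0x324EC77C588D3B26 = 3625054086955350822.

3625054086955350822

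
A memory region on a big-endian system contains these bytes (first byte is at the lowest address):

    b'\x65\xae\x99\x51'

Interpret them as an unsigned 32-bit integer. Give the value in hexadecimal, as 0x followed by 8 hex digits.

0x65AE9951

In big-endian order the high byte comes first in memory.
The bytes are already most-significant first: 0x65AE9951.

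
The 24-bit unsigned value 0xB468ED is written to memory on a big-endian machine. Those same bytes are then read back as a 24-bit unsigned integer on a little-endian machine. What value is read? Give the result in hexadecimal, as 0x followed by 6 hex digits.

Stored big-endian, the bytes at ascending addresses are B4 68 ED.
Read back as little-endian, the first byte is least significant, giving 0xED68B4.

0xED68B4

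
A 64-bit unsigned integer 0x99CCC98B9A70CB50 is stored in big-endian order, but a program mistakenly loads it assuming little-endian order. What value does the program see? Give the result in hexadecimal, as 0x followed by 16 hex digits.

0x50CB709A8BC9CC99

Stored big-endian, the bytes at ascending addresses are 99 CC C9 8B 9A 70 CB 50.
Read back as little-endian, the first byte is least significant, giving 0x50CB709A8BC9CC99.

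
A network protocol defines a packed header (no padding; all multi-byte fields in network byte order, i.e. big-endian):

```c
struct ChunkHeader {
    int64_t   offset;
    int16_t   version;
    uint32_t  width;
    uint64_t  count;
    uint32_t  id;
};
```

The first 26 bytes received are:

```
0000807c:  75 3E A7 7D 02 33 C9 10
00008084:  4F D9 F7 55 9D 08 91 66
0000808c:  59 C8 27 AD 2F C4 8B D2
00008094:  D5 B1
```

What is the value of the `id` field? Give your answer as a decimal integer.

`id` follows `offset` (8 B), `version` (2 B), `width` (4 B), `count` (8 B), so it starts at offset 8 + 2 + 4 + 8 = 22 and occupies 4 bytes.
Bytes at offsets 22..25: 8B D2 D5 B1.
Big-endian stores the most-significant byte at the lowest address.
The bytes are already most-significant first: 0x8BD2D5B1.
0x8BD2D5B1 = 2345850289.

2345850289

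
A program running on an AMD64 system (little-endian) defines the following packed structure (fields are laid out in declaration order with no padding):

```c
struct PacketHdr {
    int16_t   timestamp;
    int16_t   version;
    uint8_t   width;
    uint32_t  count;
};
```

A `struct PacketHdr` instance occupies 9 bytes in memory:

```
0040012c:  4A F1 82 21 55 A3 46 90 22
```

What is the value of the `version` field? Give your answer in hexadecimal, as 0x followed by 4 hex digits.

0x2182

`version` follows `timestamp` (2 bytes), so it starts at byte offset 2 and occupies 2 bytes.
Bytes at offsets 2..3: 82 21.
Little-endian: lowest address holds the least-significant byte.
Reassemble most-significant byte first: 21 82 → 0x2182.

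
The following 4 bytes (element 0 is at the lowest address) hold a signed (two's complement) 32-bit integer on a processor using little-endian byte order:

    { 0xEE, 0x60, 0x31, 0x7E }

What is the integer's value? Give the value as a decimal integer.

Little-endian: lowest address holds the least-significant byte.
Reassemble most-significant byte first: 7E 31 60 EE → 0x7E3160EE.
0x7E3160EE = 2117165294.

2117165294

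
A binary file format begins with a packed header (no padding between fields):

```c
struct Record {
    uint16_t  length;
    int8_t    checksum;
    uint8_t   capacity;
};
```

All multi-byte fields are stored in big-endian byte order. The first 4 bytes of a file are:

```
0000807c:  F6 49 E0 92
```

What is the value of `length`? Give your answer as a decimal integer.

`length` is the first field, at byte offset 0, occupying 2 bytes.
Bytes at offsets 0..1: F6 49.
Big-endian stores the most-significant byte at the lowest address.
The bytes are already most-significant first: 0xF649.
0xF649 = 63049.

63049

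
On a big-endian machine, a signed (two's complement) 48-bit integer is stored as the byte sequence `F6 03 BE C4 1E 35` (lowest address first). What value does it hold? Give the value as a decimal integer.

Big-endian: lowest address holds the most-significant byte.
The bytes are already most-significant first: 0xF603BEC41E35.
Top bit is set, so as a signed 48-bit value this is 0xF603BEC41E35 − 2^48 = -10979030852043.

-10979030852043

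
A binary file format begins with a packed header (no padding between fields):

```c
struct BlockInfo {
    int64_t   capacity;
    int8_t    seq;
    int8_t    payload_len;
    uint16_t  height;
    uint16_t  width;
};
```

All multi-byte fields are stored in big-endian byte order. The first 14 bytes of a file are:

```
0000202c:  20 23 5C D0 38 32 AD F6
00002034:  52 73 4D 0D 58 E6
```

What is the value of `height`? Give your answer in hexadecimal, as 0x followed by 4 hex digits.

0x4D0D

`height` follows `capacity` (8 B), `seq` (1 B), `payload_len` (1 B), so it starts at offset 8 + 1 + 1 = 10 and occupies 2 bytes.
Bytes at offsets 10..11: 4D 0D.
In big-endian order the high byte comes first in memory.
The bytes are already most-significant first: 0x4D0D.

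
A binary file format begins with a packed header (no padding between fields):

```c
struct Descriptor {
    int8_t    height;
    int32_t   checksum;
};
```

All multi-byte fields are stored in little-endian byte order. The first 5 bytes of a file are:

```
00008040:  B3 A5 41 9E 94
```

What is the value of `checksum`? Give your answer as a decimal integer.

`checksum` follows `height` (1 byte), so it starts at byte offset 1 and occupies 4 bytes.
Bytes at offsets 1..4: A5 41 9E 94.
In little-endian order the low byte comes first in memory.
Reassemble most-significant byte first: 94 9E 41 A5 → 0x949E41A5.
Top bit is set, so as a signed 32-bit value this is 0x949E41A5 − 2^32 = -1801567835.

-1801567835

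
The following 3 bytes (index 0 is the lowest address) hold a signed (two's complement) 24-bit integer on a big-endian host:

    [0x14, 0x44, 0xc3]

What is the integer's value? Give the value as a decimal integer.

1328323

Big-endian stores the most-significant byte at the lowest address.
The bytes are already most-significant first: 0x1444C3.
0x1444C3 = 1328323.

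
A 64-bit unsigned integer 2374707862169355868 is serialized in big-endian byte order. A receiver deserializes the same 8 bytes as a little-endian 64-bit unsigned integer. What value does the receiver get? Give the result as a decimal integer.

2374707862169355868 in 64-bit hexadecimal is 0x20F4A83809EE865C.
Stored big-endian, the bytes at ascending addresses are 20 F4 A8 38 09 EE 86 5C.
Read back as little-endian, the first byte is least significant, giving 0x5C86EE0938A8F420.
0x5C86EE0938A8F420 = 6667278021741311008.

6667278021741311008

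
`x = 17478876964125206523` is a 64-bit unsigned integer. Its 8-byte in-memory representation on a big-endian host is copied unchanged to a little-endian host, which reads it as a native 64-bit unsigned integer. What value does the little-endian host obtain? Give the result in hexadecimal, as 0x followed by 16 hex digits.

17478876964125206523 in 64-bit hexadecimal is 0xF29171FDE770E7FB.
Stored big-endian, the bytes at ascending addresses are F2 91 71 FD E7 70 E7 FB.
Read back as little-endian, the first byte is least significant, giving 0xFBE770E7FD7191F2.

0xFBE770E7FD7191F2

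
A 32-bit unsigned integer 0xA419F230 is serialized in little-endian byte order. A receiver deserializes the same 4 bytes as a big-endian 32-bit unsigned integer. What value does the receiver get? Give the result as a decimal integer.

Stored little-endian, the bytes at ascending addresses are 30 F2 19 A4.
Read back as big-endian, the last byte is least significant, giving 0x30F219A4.
0x30F219A4 = 821172644.

821172644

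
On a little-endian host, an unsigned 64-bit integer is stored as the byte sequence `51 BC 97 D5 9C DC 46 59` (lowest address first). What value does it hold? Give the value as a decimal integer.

6433071683901832273

Little-endian: lowest address holds the least-significant byte.
Reassemble most-significant byte first: 59 46 DC 9C D5 97 BC 51 → 0x5946DC9CD597BC51.
0x5946DC9CD597BC51 = 6433071683901832273.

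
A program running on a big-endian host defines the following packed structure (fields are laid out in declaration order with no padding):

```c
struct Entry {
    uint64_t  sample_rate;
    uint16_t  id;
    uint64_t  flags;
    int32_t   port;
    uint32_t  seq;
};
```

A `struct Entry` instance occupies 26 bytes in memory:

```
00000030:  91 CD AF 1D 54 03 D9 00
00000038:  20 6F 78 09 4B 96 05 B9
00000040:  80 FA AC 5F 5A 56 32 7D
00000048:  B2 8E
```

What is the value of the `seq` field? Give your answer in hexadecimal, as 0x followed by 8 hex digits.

0x327DB28E

`seq` follows `sample_rate` (8 B), `id` (2 B), `flags` (8 B), `port` (4 B), so it starts at offset 8 + 2 + 8 + 4 = 22 and occupies 4 bytes.
Bytes at offsets 22..25: 32 7D B2 8E.
Big-endian: lowest address holds the most-significant byte.
The bytes are already most-significant first: 0x327DB28E.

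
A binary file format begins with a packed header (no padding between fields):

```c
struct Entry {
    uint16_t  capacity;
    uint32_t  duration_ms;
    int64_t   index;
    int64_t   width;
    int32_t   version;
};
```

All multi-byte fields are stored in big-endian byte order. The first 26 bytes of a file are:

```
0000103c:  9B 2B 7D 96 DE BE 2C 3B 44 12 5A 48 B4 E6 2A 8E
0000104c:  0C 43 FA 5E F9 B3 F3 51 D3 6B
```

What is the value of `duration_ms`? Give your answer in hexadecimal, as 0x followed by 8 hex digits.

0x7D96DEBE

`duration_ms` follows `capacity` (2 bytes), so it starts at byte offset 2 and occupies 4 bytes.
Bytes at offsets 2..5: 7D 96 DE BE.
Big-endian: lowest address holds the most-significant byte.
The bytes are already most-significant first: 0x7D96DEBE.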